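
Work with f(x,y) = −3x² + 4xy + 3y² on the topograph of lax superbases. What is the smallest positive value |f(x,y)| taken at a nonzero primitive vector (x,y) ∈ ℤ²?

river: ρ → (3,2,-4)
river: ρ → (-4,6,1)
river: ρ → (1,6,-4)
river: ρ → (-4,2,3)
river: ρ → (3,4,-3)
river: ρ → (-3,2,4)
river: ρ → (4,6,-1)
river: ρ → (-1,6,4)
river: ρ → (4,2,-3)
river: ρ → (-3,4,3)
closes: descent 0, river 10
min |a| on river = 1

1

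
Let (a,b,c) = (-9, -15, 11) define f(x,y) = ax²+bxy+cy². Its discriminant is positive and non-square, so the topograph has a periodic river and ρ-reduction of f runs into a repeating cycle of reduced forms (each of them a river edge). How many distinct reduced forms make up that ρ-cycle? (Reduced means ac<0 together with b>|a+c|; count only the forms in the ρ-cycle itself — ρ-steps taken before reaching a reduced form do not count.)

D = 621, ⌊√D⌋ = 24
descent: ρ → (11,15,-9)  [lands on river]
river: ρ → (-9,21,5)
river: ρ → (5,19,-13)
river: ρ → (-13,7,11)
ρ-cycle length = 4 (tail of 1 descent step not counted)

4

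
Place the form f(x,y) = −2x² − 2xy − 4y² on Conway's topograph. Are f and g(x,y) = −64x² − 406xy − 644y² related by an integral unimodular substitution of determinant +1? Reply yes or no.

D₁ = -28, D₂ = -28
f is negative-definite; reduce −f:
−f: reduced (well bottom): (2,2,4) with a≤c, −a<b≤a
flip sign back: reduced form of f is (-2,-2,-4)
g is negative-definite; reduce −g:
−g: translate: b→22 (≡406 mod 128), so (64,406,644)→(64,22,2)
−g: flip: (64,22,2)→(2,-22,64)
−g: translate: b→2 (≡-22 mod 4), so (2,-22,64)→(2,2,4)
−g: reduced (well bottom): (2,2,4) with a≤c, −a<b≤a
flip sign back: reduced form of g is (-2,-2,-4)
reduced forms (-2, -2, -4) vs (-2, -2, -4) ⇒ equivalent

yes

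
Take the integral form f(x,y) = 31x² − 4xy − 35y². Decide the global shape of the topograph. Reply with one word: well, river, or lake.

D = b²−4ac = (-4)² − 4·31·(-35) = 4356
D = 66² is a perfect square ⇒ form factors over ℤ ⇒ lakes

lake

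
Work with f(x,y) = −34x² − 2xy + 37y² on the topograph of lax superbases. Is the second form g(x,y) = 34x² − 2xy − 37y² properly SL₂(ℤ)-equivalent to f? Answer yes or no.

D₁ = 5036, D₂ = 5036
river cycle of f (length 26): (-34, 66, 5), (5, 64, -47), (-47, 30, 22), (22, 58, -19), (-19, 56, 25), (25, 44, -31), (-31, 18, 38), (38, 58, -11), (-11, 52, 53), (53, 54, -10), … (16 more)
river cycle of g (length 26): (34, 66, -5), (-5, 64, 47), (47, 30, -22), (-22, 58, 19), (19, 56, -25), (-25, 44, 31), (31, 18, -38), (-38, 58, 11), (11, 52, -53), (-53, 54, 10), … (16 more)
cycles differ ⇒ inequivalent

no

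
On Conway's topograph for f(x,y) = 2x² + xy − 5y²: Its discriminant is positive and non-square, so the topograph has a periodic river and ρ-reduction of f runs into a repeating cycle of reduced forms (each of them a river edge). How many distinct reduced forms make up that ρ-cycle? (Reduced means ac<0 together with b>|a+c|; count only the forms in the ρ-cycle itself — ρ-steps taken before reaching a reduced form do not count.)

D = 41, ⌊√D⌋ = 6
descent: ρ → (-5,-1,2)
descent: ρ → (2,5,-2)  [lands on river]
river: ρ → (-2,3,4)
river: ρ → (4,5,-1)
river: ρ → (-1,5,4)
river: ρ → (4,3,-2)
river: ρ → (-2,5,2)
river: ρ → (2,3,-4)
river: ρ → (-4,5,1)
river: ρ → (1,5,-4)
river: ρ → (-4,3,2)
ρ-cycle length = 10 (tail of 2 descent steps not counted)

10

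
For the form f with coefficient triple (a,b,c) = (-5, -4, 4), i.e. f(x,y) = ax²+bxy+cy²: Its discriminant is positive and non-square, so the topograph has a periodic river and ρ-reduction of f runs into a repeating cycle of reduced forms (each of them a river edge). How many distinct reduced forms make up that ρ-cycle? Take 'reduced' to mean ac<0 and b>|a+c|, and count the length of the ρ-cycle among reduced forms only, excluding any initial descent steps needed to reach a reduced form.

D = 96, ⌊√D⌋ = 9
descent: ρ → (4,4,-5)  [lands on river]
river: ρ → (-5,6,3)
river: ρ → (3,6,-5)
river: ρ → (-5,4,4)
ρ-cycle length = 4 (tail of 1 descent step not counted)

4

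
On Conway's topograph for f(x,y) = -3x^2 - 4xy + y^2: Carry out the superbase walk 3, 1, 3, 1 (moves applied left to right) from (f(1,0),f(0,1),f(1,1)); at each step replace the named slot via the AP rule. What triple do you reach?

start (-3,1,-6) = (f(1,0),f(0,1),f(1,1))
replace slot 3: 2·((-3)+1) − (-6) = 2 → (-3,1,2)
replace slot 1: 2·(1+2) − (-3) = 9 → (9,1,2)
replace slot 3: 2·(9+1) − 2 = 18 → (9,1,18)
replace slot 1: 2·(1+18) − 9 = 29 → (29,1,18)

29,1,18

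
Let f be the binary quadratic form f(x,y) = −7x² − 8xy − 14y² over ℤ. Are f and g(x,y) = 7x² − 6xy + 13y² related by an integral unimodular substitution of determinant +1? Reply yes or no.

D₁ = -328, D₂ = -328
f is negative-definite; reduce −f:
−f: translate: b→-6 (≡8 mod 14), so (7,8,14)→(7,-6,13)
−f: reduced (well bottom): (7,-6,13) with a≤c, −a<b≤a
flip sign back: reduced form of f is (-7,6,-13)
g: reduced (well bottom): (7,-6,13) with a≤c, −a<b≤a
reduced forms (-7, 6, -13) vs (7, -6, 13) ⇒ inequivalent

no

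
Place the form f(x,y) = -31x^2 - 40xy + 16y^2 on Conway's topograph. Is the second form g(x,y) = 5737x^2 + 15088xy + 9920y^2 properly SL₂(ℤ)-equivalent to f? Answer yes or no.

D₁ = 3584, D₂ = 3584
river cycle of f (length 8): (16, 40, -31), (-31, 22, 25), (25, 28, -28), (-28, 28, 25), (25, 22, -31), (-31, 40, 16), (16, 56, -7), (-7, 56, 16)
river cycle of g (length 8): (16, 40, -31), (-31, 22, 25), (25, 28, -28), (-28, 28, 25), (25, 22, -31), (-31, 40, 16), (16, 56, -7), (-7, 56, 16)
cycles coincide ⇒ equivalent

yes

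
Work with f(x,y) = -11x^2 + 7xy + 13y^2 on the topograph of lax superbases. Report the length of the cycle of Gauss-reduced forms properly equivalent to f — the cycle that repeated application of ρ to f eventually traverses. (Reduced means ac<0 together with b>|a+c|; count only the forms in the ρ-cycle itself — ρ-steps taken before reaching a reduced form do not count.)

D = 621, ⌊√D⌋ = 24
river: ρ → (13,19,-5)
river: ρ → (-5,21,9)
river: ρ → (9,15,-11)
river: ρ → (-11,7,13)
ρ-cycle length = 4 (tail of 0 descent steps not counted)

4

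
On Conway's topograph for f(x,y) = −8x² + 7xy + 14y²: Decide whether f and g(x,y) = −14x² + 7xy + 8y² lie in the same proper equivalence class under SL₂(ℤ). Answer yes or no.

D₁ = 497, D₂ = 497
river cycle of f (length 14): (14, 21, -1), (-1, 21, 14), (14, 7, -8), (-8, 9, 13), (13, 17, -4), (-4, 15, 17), (17, 19, -2), (-2, 21, 7), (7, 21, -2), (-2, 19, 17), … (4 more)
river cycle of g (length 14): (8, 9, -13), (-13, 17, 4), (4, 15, -17), (-17, 19, 2), (2, 21, -7), (-7, 21, 2), (2, 19, -17), (-17, 15, 4), (4, 17, -13), (-13, 9, 8), … (4 more)
cycles differ ⇒ inequivalent

no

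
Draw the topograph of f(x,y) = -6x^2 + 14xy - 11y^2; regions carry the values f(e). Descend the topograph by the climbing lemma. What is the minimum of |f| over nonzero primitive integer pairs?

translate: b→-2 (≡-14 mod 12), so (6,-14,11)→(6,-2,3)
flip: (6,-2,3)→(3,2,6)
reduced (well bottom): (3,2,6) with a≤c, −a<b≤a
well minimum |f| = |-3| = 3 (negative-definite)

3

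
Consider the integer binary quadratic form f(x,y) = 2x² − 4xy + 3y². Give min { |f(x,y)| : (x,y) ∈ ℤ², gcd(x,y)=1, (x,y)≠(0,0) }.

translate: b→0 (≡-4 mod 4), so (2,-4,3)→(2,0,1)
flip: (2,0,1)→(1,0,2)
reduced (well bottom): (1,0,2) with a≤c, −a<b≤a
well minimum = a = 1

1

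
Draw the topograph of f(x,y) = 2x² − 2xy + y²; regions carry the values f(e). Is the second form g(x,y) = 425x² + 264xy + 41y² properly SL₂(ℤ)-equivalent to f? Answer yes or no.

D₁ = -4, D₂ = -4
f: translate: b→2 (≡-2 mod 4), so (2,-2,1)→(2,2,1)
f: flip: (2,2,1)→(1,-2,2)
f: translate: b→0 (≡-2 mod 2), so (1,-2,2)→(1,0,1)
f: reduced (well bottom): (1,0,1) with a≤c, −a<b≤a
g: flip: (425,264,41)→(41,-264,425)
g: translate: b→-18 (≡-264 mod 82), so (41,-264,425)→(41,-18,2)
g: flip: (41,-18,2)→(2,18,41)
g: translate: b→2 (≡18 mod 4), so (2,18,41)→(2,2,1)
g: flip: (2,2,1)→(1,-2,2)
g: translate: b→0 (≡-2 mod 2), so (1,-2,2)→(1,0,1)
g: reduced (well bottom): (1,0,1) with a≤c, −a<b≤a
reduced forms (1, 0, 1) vs (1, 0, 1) ⇒ equivalent

yes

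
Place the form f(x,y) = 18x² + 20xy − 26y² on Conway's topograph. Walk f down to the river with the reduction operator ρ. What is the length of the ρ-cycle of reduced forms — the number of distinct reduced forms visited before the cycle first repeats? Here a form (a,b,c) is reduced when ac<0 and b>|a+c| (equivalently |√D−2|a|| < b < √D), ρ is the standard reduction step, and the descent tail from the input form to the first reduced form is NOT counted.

D = 2272, ⌊√D⌋ = 47
river: ρ → (-26,32,12)
river: ρ → (12,40,-14)
river: ρ → (-14,44,6)
river: ρ → (6,40,-28)
river: ρ → (-28,16,18)
river: ρ → (18,20,-26)
ρ-cycle length = 6 (tail of 0 descent steps not counted)

6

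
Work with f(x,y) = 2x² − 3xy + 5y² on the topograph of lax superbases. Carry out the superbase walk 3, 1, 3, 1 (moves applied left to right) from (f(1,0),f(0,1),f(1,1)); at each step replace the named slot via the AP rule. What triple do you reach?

start (2,5,4) = (f(1,0),f(0,1),f(1,1))
replace slot 3: 2·(2+5) − 4 = 10 → (2,5,10)
replace slot 1: 2·(5+10) − 2 = 28 → (28,5,10)
replace slot 3: 2·(28+5) − 10 = 56 → (28,5,56)
replace slot 1: 2·(5+56) − 28 = 94 → (94,5,56)

94,5,56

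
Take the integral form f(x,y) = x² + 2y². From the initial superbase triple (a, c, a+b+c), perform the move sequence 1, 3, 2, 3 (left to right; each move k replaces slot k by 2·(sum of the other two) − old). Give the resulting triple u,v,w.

start (1,2,3) = (f(1,0),f(0,1),f(1,1))
replace slot 1: 2·(2+3) − 1 = 9 → (9,2,3)
replace slot 3: 2·(9+2) − 3 = 19 → (9,2,19)
replace slot 2: 2·(9+19) − 2 = 54 → (9,54,19)
replace slot 3: 2·(9+54) − 19 = 107 → (9,54,107)

9,54,107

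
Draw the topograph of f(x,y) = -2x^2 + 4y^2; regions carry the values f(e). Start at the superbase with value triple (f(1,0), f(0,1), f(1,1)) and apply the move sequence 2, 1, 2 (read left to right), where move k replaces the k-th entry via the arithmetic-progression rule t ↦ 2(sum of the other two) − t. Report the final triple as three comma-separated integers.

start (-2,4,2) = (f(1,0),f(0,1),f(1,1))
replace slot 2: 2·((-2)+2) − 4 = -4 → (-2,-4,2)
replace slot 1: 2·((-4)+2) − (-2) = -2 → (-2,-4,2)
replace slot 2: 2·((-2)+2) − (-4) = 4 → (-2,4,2)

-2,4,2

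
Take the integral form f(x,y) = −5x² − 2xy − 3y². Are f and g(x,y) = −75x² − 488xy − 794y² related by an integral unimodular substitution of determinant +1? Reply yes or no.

D₁ = -56, D₂ = -56
f is negative-definite; reduce −f:
−f: flip: (5,2,3)→(3,-2,5)
−f: reduced (well bottom): (3,-2,5) with a≤c, −a<b≤a
flip sign back: reduced form of f is (-3,2,-5)
g is negative-definite; reduce −g:
−g: translate: b→38 (≡488 mod 150), so (75,488,794)→(75,38,5)
−g: flip: (75,38,5)→(5,-38,75)
−g: translate: b→2 (≡-38 mod 10), so (5,-38,75)→(5,2,3)
−g: flip: (5,2,3)→(3,-2,5)
−g: reduced (well bottom): (3,-2,5) with a≤c, −a<b≤a
flip sign back: reduced form of g is (-3,2,-5)
reduced forms (-3, 2, -5) vs (-3, 2, -5) ⇒ equivalent

yes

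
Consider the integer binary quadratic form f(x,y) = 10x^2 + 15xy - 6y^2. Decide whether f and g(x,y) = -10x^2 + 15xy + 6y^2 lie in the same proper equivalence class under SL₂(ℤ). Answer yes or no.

D₁ = 465, D₂ = 465
river cycle of f (length 10): (-6, 21, 1), (1, 21, -6), (-6, 15, 10), (10, 5, -11), (-11, 17, 4), (4, 15, -15), (-15, 15, 4), (4, 17, -11), (-11, 5, 10), (10, 15, -6)
river cycle of g (length 10): (6, 21, -1), (-1, 21, 6), (6, 15, -10), (-10, 5, 11), (11, 17, -4), (-4, 15, 15), (15, 15, -4), (-4, 17, 11), (11, 5, -10), (-10, 15, 6)
cycles differ ⇒ inequivalent

no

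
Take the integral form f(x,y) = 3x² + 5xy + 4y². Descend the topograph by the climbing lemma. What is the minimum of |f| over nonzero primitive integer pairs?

translate: b→-1 (≡5 mod 6), so (3,5,4)→(3,-1,2)
flip: (3,-1,2)→(2,1,3)
reduced (well bottom): (2,1,3) with a≤c, −a<b≤a
well minimum = a = 2

2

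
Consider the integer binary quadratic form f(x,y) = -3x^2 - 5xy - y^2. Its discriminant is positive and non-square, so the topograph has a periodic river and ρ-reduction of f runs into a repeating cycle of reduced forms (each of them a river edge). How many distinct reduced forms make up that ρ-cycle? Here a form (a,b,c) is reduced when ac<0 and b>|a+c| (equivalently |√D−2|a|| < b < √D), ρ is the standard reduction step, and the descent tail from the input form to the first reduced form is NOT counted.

D = 13, ⌊√D⌋ = 3
descent: ρ → (-1,3,1)  [lands on river]
river: ρ → (1,3,-1)
ρ-cycle length = 2 (tail of 1 descent step not counted)

2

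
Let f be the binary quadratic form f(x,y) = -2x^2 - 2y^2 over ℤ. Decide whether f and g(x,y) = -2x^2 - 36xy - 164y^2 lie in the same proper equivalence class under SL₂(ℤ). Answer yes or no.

D₁ = -16, D₂ = -16
f is negative-definite; reduce −f:
−f: reduced (well bottom): (2,0,2) with a≤c, −a<b≤a
flip sign back: reduced form of f is (-2,0,-2)
g is negative-definite; reduce −g:
−g: translate: b→0 (≡36 mod 4), so (2,36,164)→(2,0,2)
−g: reduced (well bottom): (2,0,2) with a≤c, −a<b≤a
flip sign back: reduced form of g is (-2,0,-2)
reduced forms (-2, 0, -2) vs (-2, 0, -2) ⇒ equivalent

yes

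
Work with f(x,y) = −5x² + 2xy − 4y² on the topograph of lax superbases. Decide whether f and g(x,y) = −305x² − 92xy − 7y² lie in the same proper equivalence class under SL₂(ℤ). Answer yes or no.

D₁ = -76, D₂ = -76
f is negative-definite; reduce −f:
−f: flip: (5,-2,4)→(4,2,5)
−f: reduced (well bottom): (4,2,5) with a≤c, −a<b≤a
flip sign back: reduced form of f is (-4,-2,-5)
g is negative-definite; reduce −g:
−g: flip: (305,92,7)→(7,-92,305)
−g: translate: b→6 (≡-92 mod 14), so (7,-92,305)→(7,6,4)
−g: flip: (7,6,4)→(4,-6,7)
−g: translate: b→2 (≡-6 mod 8), so (4,-6,7)→(4,2,5)
−g: reduced (well bottom): (4,2,5) with a≤c, −a<b≤a
flip sign back: reduced form of g is (-4,-2,-5)
reduced forms (-4, -2, -5) vs (-4, -2, -5) ⇒ equivalent

yes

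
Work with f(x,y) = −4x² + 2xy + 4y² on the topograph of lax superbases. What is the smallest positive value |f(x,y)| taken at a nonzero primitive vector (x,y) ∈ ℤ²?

river: ρ → (4,6,-2)
river: ρ → (-2,6,4)
river: ρ → (4,2,-4)
river: ρ → (-4,6,2)
river: ρ → (2,6,-4)
river: ρ → (-4,2,4)
closes: descent 0, river 6
min |a| on river = 2

2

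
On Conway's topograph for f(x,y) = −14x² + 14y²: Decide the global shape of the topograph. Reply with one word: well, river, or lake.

D = b²−4ac = 0² − 4·(-14)·14 = 784
D = 28² is a perfect square ⇒ form factors over ℤ ⇒ lakes

lake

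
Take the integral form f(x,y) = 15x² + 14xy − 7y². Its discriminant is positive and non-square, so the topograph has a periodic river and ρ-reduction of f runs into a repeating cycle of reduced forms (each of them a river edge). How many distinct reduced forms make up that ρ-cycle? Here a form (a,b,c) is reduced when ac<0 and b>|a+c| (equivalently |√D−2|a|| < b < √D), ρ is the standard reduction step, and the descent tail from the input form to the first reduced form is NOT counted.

D = 616, ⌊√D⌋ = 24
river: ρ → (-7,14,15)
river: ρ → (15,16,-6)
river: ρ → (-6,20,9)
river: ρ → (9,16,-10)
river: ρ → (-10,24,1)
river: ρ → (1,24,-10)
river: ρ → (-10,16,9)
river: ρ → (9,20,-6)
river: ρ → (-6,16,15)
river: ρ → (15,14,-7)
ρ-cycle length = 10 (tail of 0 descent steps not counted)

10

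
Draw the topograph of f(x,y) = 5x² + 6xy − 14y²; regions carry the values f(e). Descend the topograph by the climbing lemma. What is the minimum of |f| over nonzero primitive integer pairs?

descent: ρ → (-14,-6,5)
descent: ρ → (5,16,-3)  [lands on river]
river: ρ → (-3,14,10)
river: ρ → (10,6,-7)
river: ρ → (-7,8,9)
river: ρ → (9,10,-6)
river: ρ → (-6,14,5)
closes: descent 2, river 6
min |a| on river = 3

3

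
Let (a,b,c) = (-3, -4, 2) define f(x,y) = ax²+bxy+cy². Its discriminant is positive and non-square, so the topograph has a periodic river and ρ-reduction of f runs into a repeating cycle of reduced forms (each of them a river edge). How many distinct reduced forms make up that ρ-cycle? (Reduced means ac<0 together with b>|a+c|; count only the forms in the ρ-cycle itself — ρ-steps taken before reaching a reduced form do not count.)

D = 40, ⌊√D⌋ = 6
descent: ρ → (2,4,-3)  [lands on river]
river: ρ → (-3,2,3)
river: ρ → (3,4,-2)
river: ρ → (-2,4,3)
river: ρ → (3,2,-3)
river: ρ → (-3,4,2)
ρ-cycle length = 6 (tail of 1 descent step not counted)

6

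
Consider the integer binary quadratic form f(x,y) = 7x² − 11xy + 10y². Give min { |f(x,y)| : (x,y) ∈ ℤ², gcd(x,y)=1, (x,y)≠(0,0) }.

translate: b→3 (≡-11 mod 14), so (7,-11,10)→(7,3,6)
flip: (7,3,6)→(6,-3,7)
reduced (well bottom): (6,-3,7) with a≤c, −a<b≤a
well minimum = a = 6

6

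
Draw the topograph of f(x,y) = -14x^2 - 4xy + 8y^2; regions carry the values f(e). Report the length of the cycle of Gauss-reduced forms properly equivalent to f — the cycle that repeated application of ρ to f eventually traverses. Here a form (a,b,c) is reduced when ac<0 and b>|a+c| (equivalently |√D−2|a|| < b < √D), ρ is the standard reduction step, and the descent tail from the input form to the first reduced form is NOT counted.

D = 464, ⌊√D⌋ = 21
descent: ρ → (8,20,-2)  [lands on river]
river: ρ → (-2,20,8)
river: ρ → (8,12,-10)
river: ρ → (-10,8,10)
river: ρ → (10,12,-8)
river: ρ → (-8,20,2)
river: ρ → (2,20,-8)
river: ρ → (-8,12,10)
river: ρ → (10,8,-10)
river: ρ → (-10,12,8)
ρ-cycle length = 10 (tail of 1 descent step not counted)

10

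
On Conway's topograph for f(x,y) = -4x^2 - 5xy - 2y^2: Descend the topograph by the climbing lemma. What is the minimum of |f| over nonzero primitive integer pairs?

translate: b→-3 (≡5 mod 8), so (4,5,2)→(4,-3,1)
flip: (4,-3,1)→(1,3,4)
translate: b→1 (≡3 mod 2), so (1,3,4)→(1,1,2)
reduced (well bottom): (1,1,2) with a≤c, −a<b≤a
well minimum |f| = |-1| = 1 (negative-definite)

1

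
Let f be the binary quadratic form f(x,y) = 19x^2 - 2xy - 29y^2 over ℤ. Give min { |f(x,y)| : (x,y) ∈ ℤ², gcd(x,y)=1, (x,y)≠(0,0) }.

descent: ρ → (-29,2,19)
descent: ρ → (19,36,-12)  [lands on river]
river: ρ → (-12,36,19)
river: ρ → (19,40,-8)
river: ρ → (-8,40,19)
closes: descent 2, river 4
min |a| on river = 8

8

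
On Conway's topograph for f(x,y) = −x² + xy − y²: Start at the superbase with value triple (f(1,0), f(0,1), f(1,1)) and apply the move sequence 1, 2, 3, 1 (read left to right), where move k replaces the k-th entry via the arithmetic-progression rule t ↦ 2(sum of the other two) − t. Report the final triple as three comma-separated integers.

start (-1,-1,-1) = (f(1,0),f(0,1),f(1,1))
replace slot 1: 2·((-1)+(-1)) − (-1) = -3 → (-3,-1,-1)
replace slot 2: 2·((-3)+(-1)) − (-1) = -7 → (-3,-7,-1)
replace slot 3: 2·((-3)+(-7)) − (-1) = -19 → (-3,-7,-19)
replace slot 1: 2·((-7)+(-19)) − (-3) = -49 → (-49,-7,-19)

-49,-7,-19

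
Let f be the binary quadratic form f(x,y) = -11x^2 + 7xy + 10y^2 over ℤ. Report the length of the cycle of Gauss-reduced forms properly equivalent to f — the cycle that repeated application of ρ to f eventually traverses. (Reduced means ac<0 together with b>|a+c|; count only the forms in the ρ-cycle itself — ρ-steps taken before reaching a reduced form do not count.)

D = 489, ⌊√D⌋ = 22
river: ρ → (10,13,-8)
river: ρ → (-8,19,4)
river: ρ → (4,21,-3)
river: ρ → (-3,21,4)
river: ρ → (4,19,-8)
river: ρ → (-8,13,10)
river: ρ → (10,7,-11)
river: ρ → (-11,15,6)
river: ρ → (6,21,-2)
river: ρ → (-2,19,16)
river: ρ → (16,13,-5)
river: ρ → (-5,17,10)
river: ρ → (10,3,-12)
river: ρ → (-12,21,1)
river: ρ → (1,21,-12)
river: ρ → (-12,3,10)
river: ρ → (10,17,-5)
river: ρ → (-5,13,16)
river: ρ → (16,19,-2)
river: ρ → (-2,21,6)
river: ρ → (6,15,-11)
river: ρ → (-11,7,10)
ρ-cycle length = 22 (tail of 0 descent steps not counted)

22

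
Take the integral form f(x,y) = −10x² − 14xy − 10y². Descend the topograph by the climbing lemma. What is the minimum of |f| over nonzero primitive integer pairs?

translate: b→-6 (≡14 mod 20), so (10,14,10)→(10,-6,6)
flip: (10,-6,6)→(6,6,10)
reduced (well bottom): (6,6,10) with a≤c, −a<b≤a
well minimum |f| = |-6| = 6 (negative-definite)

6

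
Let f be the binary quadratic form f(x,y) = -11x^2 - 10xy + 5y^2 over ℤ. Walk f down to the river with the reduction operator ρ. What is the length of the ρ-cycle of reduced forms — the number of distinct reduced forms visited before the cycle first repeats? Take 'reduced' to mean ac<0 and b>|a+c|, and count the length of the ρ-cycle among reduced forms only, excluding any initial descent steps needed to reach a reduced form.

D = 320, ⌊√D⌋ = 17
descent: ρ → (5,10,-11)  [lands on river]
river: ρ → (-11,12,4)
river: ρ → (4,12,-11)
river: ρ → (-11,10,5)
ρ-cycle length = 4 (tail of 1 descent step not counted)

4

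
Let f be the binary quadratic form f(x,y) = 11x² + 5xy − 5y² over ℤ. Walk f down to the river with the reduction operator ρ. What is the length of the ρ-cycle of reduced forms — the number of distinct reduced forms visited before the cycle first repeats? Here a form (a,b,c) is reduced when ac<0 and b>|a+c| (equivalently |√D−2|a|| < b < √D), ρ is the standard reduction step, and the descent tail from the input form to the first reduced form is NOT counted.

D = 245, ⌊√D⌋ = 15
descent: ρ → (-5,15,1)  [lands on river]
river: ρ → (1,15,-5)
ρ-cycle length = 2 (tail of 1 descent step not counted)

2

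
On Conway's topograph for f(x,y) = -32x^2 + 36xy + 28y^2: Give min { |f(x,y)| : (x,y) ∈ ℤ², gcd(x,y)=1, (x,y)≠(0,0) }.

river: ρ → (28,20,-40)
river: ρ → (-40,60,8)
river: ρ → (8,68,-8)
river: ρ → (-8,60,40)
river: ρ → (40,20,-28)
river: ρ → (-28,36,32)
river: ρ → (32,28,-32)
river: ρ → (-32,36,28)
closes: descent 0, river 8
min |a| on river = 8

8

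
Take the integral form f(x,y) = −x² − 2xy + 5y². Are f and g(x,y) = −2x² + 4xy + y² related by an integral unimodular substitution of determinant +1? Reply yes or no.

D₁ = 24, D₂ = 24
river cycle of f (length 2): (-1, 4, 2), (2, 4, -1)
river cycle of g (length 2): (1, 4, -2), (-2, 4, 1)
cycles differ ⇒ inequivalent

no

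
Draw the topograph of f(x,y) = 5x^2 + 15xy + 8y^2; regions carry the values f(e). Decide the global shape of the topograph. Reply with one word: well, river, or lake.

D = b²−4ac = 15² − 4·5·8 = 65
D > 0 non-square ⇒ indefinite ⇒ periodic river

river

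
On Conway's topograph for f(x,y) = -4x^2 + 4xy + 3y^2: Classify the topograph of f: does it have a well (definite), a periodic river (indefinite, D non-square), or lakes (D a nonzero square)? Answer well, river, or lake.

D = b²−4ac = 4² − 4·(-4)·3 = 64
D = 8² is a perfect square ⇒ form factors over ℤ ⇒ lakes

lake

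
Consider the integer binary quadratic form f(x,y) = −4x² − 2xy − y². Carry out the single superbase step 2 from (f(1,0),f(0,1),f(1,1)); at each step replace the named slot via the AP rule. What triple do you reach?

start (-4,-1,-7) = (f(1,0),f(0,1),f(1,1))
replace slot 2: 2·((-4)+(-7)) − (-1) = -21 → (-4,-21,-7)

-4,-21,-7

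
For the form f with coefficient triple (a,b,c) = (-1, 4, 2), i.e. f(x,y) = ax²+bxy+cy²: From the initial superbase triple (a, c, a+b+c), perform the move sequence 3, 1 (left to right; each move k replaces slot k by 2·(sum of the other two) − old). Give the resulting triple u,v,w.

start (-1,2,5) = (f(1,0),f(0,1),f(1,1))
replace slot 3: 2·((-1)+2) − 5 = -3 → (-1,2,-3)
replace slot 1: 2·(2+(-3)) − (-1) = -1 → (-1,2,-3)

-1,2,-3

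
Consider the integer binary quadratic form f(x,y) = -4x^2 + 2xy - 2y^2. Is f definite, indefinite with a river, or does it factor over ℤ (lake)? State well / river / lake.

D = b²−4ac = 2² − 4·(-4)·(-2) = -28
D < 0 ⇒ definite ⇒ every region one sign ⇒ single well

well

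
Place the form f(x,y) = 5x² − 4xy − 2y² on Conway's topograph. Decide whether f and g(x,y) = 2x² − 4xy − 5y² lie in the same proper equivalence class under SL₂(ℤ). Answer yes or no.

D₁ = 56, D₂ = 56
river cycle of f (length 4): (-2, 4, 5), (5, 6, -1), (-1, 6, 5), (5, 4, -2)
river cycle of g (length 4): (-5, 4, 2), (2, 4, -5), (-5, 6, 1), (1, 6, -5)
cycles differ ⇒ inequivalent

no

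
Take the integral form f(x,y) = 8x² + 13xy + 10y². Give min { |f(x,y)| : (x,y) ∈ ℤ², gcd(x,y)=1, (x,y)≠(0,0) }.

translate: b→-3 (≡13 mod 16), so (8,13,10)→(8,-3,5)
flip: (8,-3,5)→(5,3,8)
reduced (well bottom): (5,3,8) with a≤c, −a<b≤a
well minimum = a = 5

5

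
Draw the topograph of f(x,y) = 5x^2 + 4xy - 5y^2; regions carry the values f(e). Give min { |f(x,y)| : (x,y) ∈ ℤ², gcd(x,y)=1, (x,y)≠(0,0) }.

river: ρ → (-5,6,4)
river: ρ → (4,10,-1)
river: ρ → (-1,10,4)
river: ρ → (4,6,-5)
river: ρ → (-5,4,5)
river: ρ → (5,6,-4)
river: ρ → (-4,10,1)
river: ρ → (1,10,-4)
river: ρ → (-4,6,5)
river: ρ → (5,4,-5)
closes: descent 0, river 10
min |a| on river = 1

1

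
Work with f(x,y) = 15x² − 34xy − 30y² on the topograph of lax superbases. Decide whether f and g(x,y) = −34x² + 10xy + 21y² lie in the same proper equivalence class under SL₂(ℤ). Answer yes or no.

D₁ = 2956, D₂ = 2956
river cycle of f (length 46): (-30, 34, 15), (15, 26, -38), (-38, 50, 3), (3, 52, -21), (-21, 32, 23), (23, 14, -30), (-30, 46, 7), (7, 52, -9), (-9, 38, 42), (42, 46, -5), … (36 more)
river cycle of g (length 46): (21, 32, -23), (-23, 14, 30), (30, 46, -7), (-7, 52, 9), (9, 38, -42), (-42, 46, 5), (5, 54, -2), (-2, 54, 5), (5, 46, -42), (-42, 38, 9), … (36 more)
cycles differ ⇒ inequivalent

no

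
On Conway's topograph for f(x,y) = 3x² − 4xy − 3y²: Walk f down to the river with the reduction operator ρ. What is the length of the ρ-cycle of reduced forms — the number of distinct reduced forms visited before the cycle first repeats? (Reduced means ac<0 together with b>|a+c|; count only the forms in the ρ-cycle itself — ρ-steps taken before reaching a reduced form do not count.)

D = 52, ⌊√D⌋ = 7
descent: ρ → (-3,4,3)  [lands on river]
river: ρ → (3,2,-4)
river: ρ → (-4,6,1)
river: ρ → (1,6,-4)
river: ρ → (-4,2,3)
river: ρ → (3,4,-3)
river: ρ → (-3,2,4)
river: ρ → (4,6,-1)
river: ρ → (-1,6,4)
river: ρ → (4,2,-3)
ρ-cycle length = 10 (tail of 1 descent step not counted)

10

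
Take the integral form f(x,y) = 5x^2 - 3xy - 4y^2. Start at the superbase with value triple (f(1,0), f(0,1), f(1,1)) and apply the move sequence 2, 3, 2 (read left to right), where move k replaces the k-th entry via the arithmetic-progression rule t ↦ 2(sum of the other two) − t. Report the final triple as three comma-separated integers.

start (5,-4,-2) = (f(1,0),f(0,1),f(1,1))
replace slot 2: 2·(5+(-2)) − (-4) = 10 → (5,10,-2)
replace slot 3: 2·(5+10) − (-2) = 32 → (5,10,32)
replace slot 2: 2·(5+32) − 10 = 64 → (5,64,32)

5,64,32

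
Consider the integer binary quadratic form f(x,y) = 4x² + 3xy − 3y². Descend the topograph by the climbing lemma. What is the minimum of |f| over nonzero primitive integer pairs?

river: ρ → (-3,3,4)
river: ρ → (4,5,-2)
river: ρ → (-2,7,1)
river: ρ → (1,7,-2)
river: ρ → (-2,5,4)
river: ρ → (4,3,-3)
closes: descent 0, river 6
min |a| on river = 1

1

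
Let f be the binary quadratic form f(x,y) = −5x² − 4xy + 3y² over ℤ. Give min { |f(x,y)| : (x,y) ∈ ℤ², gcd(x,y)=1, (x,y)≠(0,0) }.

descent: ρ → (3,4,-5)  [lands on river]
river: ρ → (-5,6,2)
river: ρ → (2,6,-5)
river: ρ → (-5,4,3)
river: ρ → (3,8,-1)
river: ρ → (-1,8,3)
closes: descent 1, river 6
min |a| on river = 1

1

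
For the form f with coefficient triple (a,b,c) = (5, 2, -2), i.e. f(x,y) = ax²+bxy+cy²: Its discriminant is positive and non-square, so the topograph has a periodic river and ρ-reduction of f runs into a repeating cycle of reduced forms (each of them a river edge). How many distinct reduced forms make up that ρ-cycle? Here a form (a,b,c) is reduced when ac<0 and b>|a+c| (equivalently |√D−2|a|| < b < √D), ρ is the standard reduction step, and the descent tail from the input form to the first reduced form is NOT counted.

D = 44, ⌊√D⌋ = 6
descent: ρ → (-2,6,1)  [lands on river]
river: ρ → (1,6,-2)
ρ-cycle length = 2 (tail of 1 descent step not counted)

2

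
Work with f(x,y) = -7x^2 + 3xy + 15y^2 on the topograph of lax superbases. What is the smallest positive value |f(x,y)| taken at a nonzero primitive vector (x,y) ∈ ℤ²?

descent: ρ → (15,-3,-7)
descent: ρ → (-7,17,5)  [lands on river]
river: ρ → (5,13,-13)
river: ρ → (-13,13,5)
river: ρ → (5,17,-7)
river: ρ → (-7,11,11)
river: ρ → (11,11,-7)
closes: descent 2, river 6
min |a| on river = 5

5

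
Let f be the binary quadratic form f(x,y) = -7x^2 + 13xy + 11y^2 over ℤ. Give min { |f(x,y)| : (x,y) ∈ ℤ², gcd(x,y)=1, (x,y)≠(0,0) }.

river: ρ → (11,9,-9)
river: ρ → (-9,9,11)
river: ρ → (11,13,-7)
river: ρ → (-7,15,9)
river: ρ → (9,21,-1)
river: ρ → (-1,21,9)
river: ρ → (9,15,-7)
river: ρ → (-7,13,11)
closes: descent 0, river 8
min |a| on river = 1

1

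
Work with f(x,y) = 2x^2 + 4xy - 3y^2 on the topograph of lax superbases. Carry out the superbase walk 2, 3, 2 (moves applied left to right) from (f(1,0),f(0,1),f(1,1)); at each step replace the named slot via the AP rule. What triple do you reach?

start (2,-3,3) = (f(1,0),f(0,1),f(1,1))
replace slot 2: 2·(2+3) − (-3) = 13 → (2,13,3)
replace slot 3: 2·(2+13) − 3 = 27 → (2,13,27)
replace slot 2: 2·(2+27) − 13 = 45 → (2,45,27)

2,45,27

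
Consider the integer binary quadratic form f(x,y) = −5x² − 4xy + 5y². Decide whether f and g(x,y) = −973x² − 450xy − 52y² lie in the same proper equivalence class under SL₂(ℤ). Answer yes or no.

D₁ = 116, D₂ = 116
river cycle of f (length 10): (5, 4, -5), (-5, 6, 4), (4, 10, -1), (-1, 10, 4), (4, 6, -5), (-5, 4, 5), (5, 6, -4), (-4, 10, 1), (1, 10, -4), (-4, 6, 5)
river cycle of g (length 10): (-5, 6, 4), (4, 10, -1), (-1, 10, 4), (4, 6, -5), (-5, 4, 5), (5, 6, -4), (-4, 10, 1), (1, 10, -4), (-4, 6, 5), (5, 4, -5)
cycles coincide ⇒ equivalent

yes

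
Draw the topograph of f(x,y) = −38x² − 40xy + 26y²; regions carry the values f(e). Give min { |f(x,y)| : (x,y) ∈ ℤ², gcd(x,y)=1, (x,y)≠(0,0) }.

descent: ρ → (26,40,-38)  [lands on river]
river: ρ → (-38,36,28)
river: ρ → (28,20,-46)
river: ρ → (-46,72,2)
river: ρ → (2,72,-46)
river: ρ → (-46,20,28)
river: ρ → (28,36,-38)
river: ρ → (-38,40,26)
river: ρ → (26,64,-14)
river: ρ → (-14,48,58)
river: ρ → (58,68,-4)
river: ρ → (-4,68,58)
river: ρ → (58,48,-14)
river: ρ → (-14,64,26)
closes: descent 1, river 14
min |a| on river = 2

2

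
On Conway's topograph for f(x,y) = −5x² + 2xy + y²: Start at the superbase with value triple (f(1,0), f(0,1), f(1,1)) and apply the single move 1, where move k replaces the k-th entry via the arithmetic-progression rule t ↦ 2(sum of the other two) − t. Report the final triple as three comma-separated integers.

start (-5,1,-2) = (f(1,0),f(0,1),f(1,1))
replace slot 1: 2·(1+(-2)) − (-5) = 3 → (3,1,-2)

3,1,-2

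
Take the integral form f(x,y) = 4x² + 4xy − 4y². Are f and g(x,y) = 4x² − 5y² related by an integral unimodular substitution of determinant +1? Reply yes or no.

D₁ = 80, D₂ = 80
river cycle of f (length 2): (-4, 4, 4), (4, 4, -4)
river cycle of g (length 2): (4, 8, -1), (-1, 8, 4)
cycles differ ⇒ inequivalent

no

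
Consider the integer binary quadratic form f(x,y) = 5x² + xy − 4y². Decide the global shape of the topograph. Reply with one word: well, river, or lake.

D = b²−4ac = 1² − 4·5·(-4) = 81
D = 9² is a perfect square ⇒ form factors over ℤ ⇒ lakes

lake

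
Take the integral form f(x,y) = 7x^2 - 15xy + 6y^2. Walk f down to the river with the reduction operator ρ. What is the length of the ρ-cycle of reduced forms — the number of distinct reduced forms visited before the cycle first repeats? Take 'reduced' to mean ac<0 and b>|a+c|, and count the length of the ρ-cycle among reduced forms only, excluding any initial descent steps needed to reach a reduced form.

D = 57, ⌊√D⌋ = 7
descent: ρ → (6,3,-2)
descent: ρ → (-2,5,4)  [lands on river]
river: ρ → (4,3,-3)
river: ρ → (-3,3,4)
river: ρ → (4,5,-2)
river: ρ → (-2,7,1)
river: ρ → (1,7,-2)
ρ-cycle length = 6 (tail of 2 descent steps not counted)

6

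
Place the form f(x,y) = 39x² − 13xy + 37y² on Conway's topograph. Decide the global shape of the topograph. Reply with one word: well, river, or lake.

D = b²−4ac = (-13)² − 4·39·37 = -5603
D < 0 ⇒ definite ⇒ every region one sign ⇒ single well

well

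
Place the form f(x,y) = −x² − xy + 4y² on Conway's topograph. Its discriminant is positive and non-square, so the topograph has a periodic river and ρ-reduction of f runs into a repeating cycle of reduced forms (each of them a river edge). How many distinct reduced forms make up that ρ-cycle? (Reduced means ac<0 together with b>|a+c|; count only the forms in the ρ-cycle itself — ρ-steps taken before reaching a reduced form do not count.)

D = 17, ⌊√D⌋ = 4
descent: ρ → (4,1,-1)
descent: ρ → (-1,3,2)  [lands on river]
river: ρ → (2,1,-2)
river: ρ → (-2,3,1)
river: ρ → (1,3,-2)
river: ρ → (-2,1,2)
river: ρ → (2,3,-1)
ρ-cycle length = 6 (tail of 2 descent steps not counted)

6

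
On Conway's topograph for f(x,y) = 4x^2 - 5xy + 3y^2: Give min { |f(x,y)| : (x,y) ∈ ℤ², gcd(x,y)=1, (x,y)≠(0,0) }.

translate: b→3 (≡-5 mod 8), so (4,-5,3)→(4,3,2)
flip: (4,3,2)→(2,-3,4)
translate: b→1 (≡-3 mod 4), so (2,-3,4)→(2,1,3)
reduced (well bottom): (2,1,3) with a≤c, −a<b≤a
well minimum = a = 2

2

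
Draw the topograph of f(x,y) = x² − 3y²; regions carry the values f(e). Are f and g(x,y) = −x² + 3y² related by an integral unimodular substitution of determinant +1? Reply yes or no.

D₁ = 12, D₂ = 12
river cycle of f (length 2): (1, 2, -2), (-2, 2, 1)
river cycle of g (length 2): (-1, 2, 2), (2, 2, -1)
cycles differ ⇒ inequivalent

no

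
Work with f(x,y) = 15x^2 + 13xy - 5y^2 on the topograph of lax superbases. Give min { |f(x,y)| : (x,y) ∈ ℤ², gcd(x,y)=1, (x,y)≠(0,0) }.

river: ρ → (-5,17,9)
river: ρ → (9,19,-3)
river: ρ → (-3,17,15)
river: ρ → (15,13,-5)
closes: descent 0, river 4
min |a| on river = 3

3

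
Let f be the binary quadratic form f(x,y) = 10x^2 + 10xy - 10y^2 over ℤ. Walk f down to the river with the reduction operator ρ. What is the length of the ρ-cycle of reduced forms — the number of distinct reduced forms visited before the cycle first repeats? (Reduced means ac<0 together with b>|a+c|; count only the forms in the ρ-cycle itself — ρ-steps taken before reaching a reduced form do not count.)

D = 500, ⌊√D⌋ = 22
river: ρ → (-10,10,10)
river: ρ → (10,10,-10)
ρ-cycle length = 2 (tail of 0 descent steps not counted)

2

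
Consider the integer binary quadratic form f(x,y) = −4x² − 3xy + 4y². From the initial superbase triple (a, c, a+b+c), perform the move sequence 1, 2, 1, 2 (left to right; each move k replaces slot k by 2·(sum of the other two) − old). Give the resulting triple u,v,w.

start (-4,4,-3) = (f(1,0),f(0,1),f(1,1))
replace slot 1: 2·(4+(-3)) − (-4) = 6 → (6,4,-3)
replace slot 2: 2·(6+(-3)) − 4 = 2 → (6,2,-3)
replace slot 1: 2·(2+(-3)) − 6 = -8 → (-8,2,-3)
replace slot 2: 2·((-8)+(-3)) − 2 = -24 → (-8,-24,-3)

-8,-24,-3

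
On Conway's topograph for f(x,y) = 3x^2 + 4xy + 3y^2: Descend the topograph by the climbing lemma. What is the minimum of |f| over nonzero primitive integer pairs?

translate: b→-2 (≡4 mod 6), so (3,4,3)→(3,-2,2)
flip: (3,-2,2)→(2,2,3)
reduced (well bottom): (2,2,3) with a≤c, −a<b≤a
well minimum = a = 2

2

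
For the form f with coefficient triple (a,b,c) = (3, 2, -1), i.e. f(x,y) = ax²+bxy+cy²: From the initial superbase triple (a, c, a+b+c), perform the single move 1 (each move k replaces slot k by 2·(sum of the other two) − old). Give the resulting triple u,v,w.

start (3,-1,4) = (f(1,0),f(0,1),f(1,1))
replace slot 1: 2·((-1)+4) − 3 = 3 → (3,-1,4)

3,-1,4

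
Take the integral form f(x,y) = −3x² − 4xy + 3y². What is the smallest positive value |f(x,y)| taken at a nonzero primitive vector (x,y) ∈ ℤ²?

descent: ρ → (3,4,-3)  [lands on river]
river: ρ → (-3,2,4)
river: ρ → (4,6,-1)
river: ρ → (-1,6,4)
river: ρ → (4,2,-3)
river: ρ → (-3,4,3)
river: ρ → (3,2,-4)
river: ρ → (-4,6,1)
river: ρ → (1,6,-4)
river: ρ → (-4,2,3)
closes: descent 1, river 10
min |a| on river = 1

1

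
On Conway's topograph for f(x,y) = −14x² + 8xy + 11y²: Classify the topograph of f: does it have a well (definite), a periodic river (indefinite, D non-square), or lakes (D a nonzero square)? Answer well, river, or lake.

D = b²−4ac = 8² − 4·(-14)·11 = 680
D > 0 non-square ⇒ indefinite ⇒ periodic river

river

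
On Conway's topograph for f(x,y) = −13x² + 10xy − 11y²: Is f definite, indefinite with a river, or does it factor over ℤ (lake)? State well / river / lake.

D = b²−4ac = 10² − 4·(-13)·(-11) = -472
D < 0 ⇒ definite ⇒ every region one sign ⇒ single well

well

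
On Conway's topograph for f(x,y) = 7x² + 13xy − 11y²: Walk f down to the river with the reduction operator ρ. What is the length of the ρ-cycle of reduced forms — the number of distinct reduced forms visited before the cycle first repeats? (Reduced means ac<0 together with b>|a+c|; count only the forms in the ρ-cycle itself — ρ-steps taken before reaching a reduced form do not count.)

D = 477, ⌊√D⌋ = 21
river: ρ → (-11,9,9)
river: ρ → (9,9,-11)
river: ρ → (-11,13,7)
river: ρ → (7,15,-9)
river: ρ → (-9,21,1)
river: ρ → (1,21,-9)
river: ρ → (-9,15,7)
river: ρ → (7,13,-11)
ρ-cycle length = 8 (tail of 0 descent steps not counted)

8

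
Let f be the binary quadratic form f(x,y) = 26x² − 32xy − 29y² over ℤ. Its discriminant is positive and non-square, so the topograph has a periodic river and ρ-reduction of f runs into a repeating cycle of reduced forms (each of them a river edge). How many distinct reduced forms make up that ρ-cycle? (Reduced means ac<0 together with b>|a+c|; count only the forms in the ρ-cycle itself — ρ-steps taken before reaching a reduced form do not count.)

D = 4040, ⌊√D⌋ = 63
descent: ρ → (-29,32,26)  [lands on river]
river: ρ → (26,20,-35)
river: ρ → (-35,50,11)
river: ρ → (11,60,-10)
river: ρ → (-10,60,11)
river: ρ → (11,50,-35)
river: ρ → (-35,20,26)
river: ρ → (26,32,-29)
river: ρ → (-29,26,29)
river: ρ → (29,32,-26)
river: ρ → (-26,20,35)
river: ρ → (35,50,-11)
river: ρ → (-11,60,10)
river: ρ → (10,60,-11)
river: ρ → (-11,50,35)
river: ρ → (35,20,-26)
river: ρ → (-26,32,29)
river: ρ → (29,26,-29)
ρ-cycle length = 18 (tail of 1 descent step not counted)

18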